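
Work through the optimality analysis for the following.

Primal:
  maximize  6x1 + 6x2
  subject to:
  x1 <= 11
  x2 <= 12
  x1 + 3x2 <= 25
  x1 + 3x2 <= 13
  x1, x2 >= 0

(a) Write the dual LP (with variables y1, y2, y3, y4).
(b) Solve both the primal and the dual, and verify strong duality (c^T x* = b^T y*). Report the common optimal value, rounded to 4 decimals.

The standard primal-dual pair for 'max c^T x s.t. A x <= b, x >= 0' is:
  Dual:  min b^T y  s.t.  A^T y >= c,  y >= 0.

So the dual LP is:
  minimize  11y1 + 12y2 + 25y3 + 13y4
  subject to:
    y1 + y3 + y4 >= 6
    y2 + 3y3 + 3y4 >= 6
    y1, y2, y3, y4 >= 0

Solving the primal: x* = (11, 0.6667).
  primal value c^T x* = 70.
Solving the dual: y* = (4, 0, 0, 2).
  dual value b^T y* = 70.
Strong duality: c^T x* = b^T y*. Confirmed.

70


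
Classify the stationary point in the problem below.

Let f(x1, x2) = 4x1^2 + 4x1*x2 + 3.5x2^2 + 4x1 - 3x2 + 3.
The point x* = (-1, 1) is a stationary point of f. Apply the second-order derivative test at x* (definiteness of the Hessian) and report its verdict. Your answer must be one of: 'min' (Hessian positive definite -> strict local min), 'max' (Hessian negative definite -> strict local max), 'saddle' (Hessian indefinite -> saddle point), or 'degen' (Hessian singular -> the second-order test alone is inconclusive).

Compute the Hessian H = grad^2 f:
  H = [[8, 4], [4, 7]]
Verify stationarity: grad f(x*) = H x* + g = (0, 0).
Eigenvalues of H: 3.4689, 11.5311.
Both eigenvalues > 0, so H is positive definite -> x* is a strict local min.

min


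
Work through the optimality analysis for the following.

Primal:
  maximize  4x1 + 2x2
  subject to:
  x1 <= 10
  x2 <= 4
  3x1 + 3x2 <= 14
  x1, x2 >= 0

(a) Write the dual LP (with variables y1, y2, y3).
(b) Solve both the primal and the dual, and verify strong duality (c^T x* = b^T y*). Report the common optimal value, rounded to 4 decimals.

The standard primal-dual pair for 'max c^T x s.t. A x <= b, x >= 0' is:
  Dual:  min b^T y  s.t.  A^T y >= c,  y >= 0.

So the dual LP is:
  minimize  10y1 + 4y2 + 14y3
  subject to:
    y1 + 3y3 >= 4
    y2 + 3y3 >= 2
    y1, y2, y3 >= 0

Solving the primal: x* = (4.6667, 0).
  primal value c^T x* = 18.6667.
Solving the dual: y* = (0, 0, 1.3333).
  dual value b^T y* = 18.6667.
Strong duality: c^T x* = b^T y*. Confirmed.

18.6667


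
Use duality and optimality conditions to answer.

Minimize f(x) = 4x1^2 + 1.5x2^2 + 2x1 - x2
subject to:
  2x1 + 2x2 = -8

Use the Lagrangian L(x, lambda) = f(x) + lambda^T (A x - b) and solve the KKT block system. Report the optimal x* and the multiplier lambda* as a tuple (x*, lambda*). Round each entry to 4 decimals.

Form the Lagrangian:
  L(x, lambda) = (1/2) x^T Q x + c^T x + lambda^T (A x - b)
Stationarity (grad_x L = 0): Q x + c + A^T lambda = 0.
Primal feasibility: A x = b.

This gives the KKT block system:
  [ Q   A^T ] [ x     ]   [-c ]
  [ A    0  ] [ lambda ] = [ b ]

Solving the linear system:
  x*      = (-1.3636, -2.6364)
  lambda* = (4.4545)
  f(x*)   = 17.7727

x* = (-1.3636, -2.6364), lambda* = (4.4545)


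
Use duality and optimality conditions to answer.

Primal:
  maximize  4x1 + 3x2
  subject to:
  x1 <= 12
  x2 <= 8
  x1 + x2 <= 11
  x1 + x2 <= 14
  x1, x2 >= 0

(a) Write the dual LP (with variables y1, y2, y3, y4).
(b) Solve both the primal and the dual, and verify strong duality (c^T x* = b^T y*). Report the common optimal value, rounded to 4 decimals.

The standard primal-dual pair for 'max c^T x s.t. A x <= b, x >= 0' is:
  Dual:  min b^T y  s.t.  A^T y >= c,  y >= 0.

So the dual LP is:
  minimize  12y1 + 8y2 + 11y3 + 14y4
  subject to:
    y1 + y3 + y4 >= 4
    y2 + y3 + y4 >= 3
    y1, y2, y3, y4 >= 0

Solving the primal: x* = (11, 0).
  primal value c^T x* = 44.
Solving the dual: y* = (0, 0, 4, 0).
  dual value b^T y* = 44.
Strong duality: c^T x* = b^T y*. Confirmed.

44


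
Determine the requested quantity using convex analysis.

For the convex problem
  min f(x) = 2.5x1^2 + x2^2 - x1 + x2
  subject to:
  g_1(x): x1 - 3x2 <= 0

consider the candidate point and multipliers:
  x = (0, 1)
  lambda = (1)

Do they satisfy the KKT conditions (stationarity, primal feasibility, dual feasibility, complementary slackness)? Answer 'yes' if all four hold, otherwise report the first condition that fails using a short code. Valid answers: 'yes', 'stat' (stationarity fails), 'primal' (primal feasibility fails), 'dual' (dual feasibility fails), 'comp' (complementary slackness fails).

Gradient of f: grad f(x) = Q x + c = (-1, 3)
Constraint values g_i(x) = a_i^T x - b_i:
  g_1((0, 1)) = -3
Stationarity residual: grad f(x) + sum_i lambda_i a_i = (0, 0)
  -> stationarity OK
Primal feasibility (all g_i <= 0): OK
Dual feasibility (all lambda_i >= 0): OK
Complementary slackness (lambda_i * g_i(x) = 0 for all i): FAILS

Verdict: the first failing condition is complementary_slackness -> comp.

comp


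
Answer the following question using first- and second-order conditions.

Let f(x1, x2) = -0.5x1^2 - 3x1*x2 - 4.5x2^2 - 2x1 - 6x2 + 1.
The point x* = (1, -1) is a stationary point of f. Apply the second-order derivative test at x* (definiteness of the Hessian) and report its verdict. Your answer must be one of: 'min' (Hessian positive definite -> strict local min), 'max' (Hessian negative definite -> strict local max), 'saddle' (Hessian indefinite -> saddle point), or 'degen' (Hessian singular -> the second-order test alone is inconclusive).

Compute the Hessian H = grad^2 f:
  H = [[-1, -3], [-3, -9]]
Verify stationarity: grad f(x*) = H x* + g = (0, 0).
Eigenvalues of H: -10, 0.
H has a zero eigenvalue (singular; negative semidefinite but not definite), so H is neither positive definite, negative definite, nor indefinite. The second-order test alone is inconclusive -> degen.
(Indeed, f is constant along the null direction of H through x*, so x* is not a strict local extremum.)

degen


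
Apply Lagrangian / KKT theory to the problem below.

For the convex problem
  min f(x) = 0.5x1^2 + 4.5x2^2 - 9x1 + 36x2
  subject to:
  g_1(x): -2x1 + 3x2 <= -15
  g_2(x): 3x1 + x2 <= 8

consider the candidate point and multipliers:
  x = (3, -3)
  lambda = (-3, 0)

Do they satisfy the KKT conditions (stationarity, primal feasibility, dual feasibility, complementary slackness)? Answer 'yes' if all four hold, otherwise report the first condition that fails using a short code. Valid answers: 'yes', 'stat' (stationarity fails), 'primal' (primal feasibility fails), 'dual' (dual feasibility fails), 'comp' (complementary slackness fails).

Gradient of f: grad f(x) = Q x + c = (-6, 9)
Constraint values g_i(x) = a_i^T x - b_i:
  g_1((3, -3)) = 0
  g_2((3, -3)) = -2
Stationarity residual: grad f(x) + sum_i lambda_i a_i = (0, 0)
  -> stationarity OK
Primal feasibility (all g_i <= 0): OK
Dual feasibility (all lambda_i >= 0): FAILS
Complementary slackness (lambda_i * g_i(x) = 0 for all i): OK

Verdict: the first failing condition is dual_feasibility -> dual.

dual


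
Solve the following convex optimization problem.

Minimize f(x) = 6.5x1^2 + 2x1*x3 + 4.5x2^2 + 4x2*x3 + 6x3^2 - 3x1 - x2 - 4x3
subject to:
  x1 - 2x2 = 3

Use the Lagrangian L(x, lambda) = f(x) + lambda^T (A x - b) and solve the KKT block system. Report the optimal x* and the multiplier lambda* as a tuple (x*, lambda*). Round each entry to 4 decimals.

Form the Lagrangian:
  L(x, lambda) = (1/2) x^T Q x + c^T x + lambda^T (A x - b)
Stationarity (grad_x L = 0): Q x + c + A^T lambda = 0.
Primal feasibility: A x = b.

This gives the KKT block system:
  [ Q   A^T ] [ x     ]   [-c ]
  [ A    0  ] [ lambda ] = [ b ]

Solving the linear system:
  x*      = (0.497, -1.2515, 0.6677)
  lambda* = (-4.7964)
  f(x*)   = 5.7395

x* = (0.497, -1.2515, 0.6677), lambda* = (-4.7964)


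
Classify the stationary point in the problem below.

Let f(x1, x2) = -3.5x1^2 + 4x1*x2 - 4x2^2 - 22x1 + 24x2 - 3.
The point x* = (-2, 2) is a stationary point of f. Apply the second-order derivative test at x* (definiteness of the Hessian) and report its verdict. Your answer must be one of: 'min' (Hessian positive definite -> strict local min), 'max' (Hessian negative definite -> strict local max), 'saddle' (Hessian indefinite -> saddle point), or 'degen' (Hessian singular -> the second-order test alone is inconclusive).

Compute the Hessian H = grad^2 f:
  H = [[-7, 4], [4, -8]]
Verify stationarity: grad f(x*) = H x* + g = (0, 0).
Eigenvalues of H: -11.5311, -3.4689.
Both eigenvalues < 0, so H is negative definite -> x* is a strict local max.

max


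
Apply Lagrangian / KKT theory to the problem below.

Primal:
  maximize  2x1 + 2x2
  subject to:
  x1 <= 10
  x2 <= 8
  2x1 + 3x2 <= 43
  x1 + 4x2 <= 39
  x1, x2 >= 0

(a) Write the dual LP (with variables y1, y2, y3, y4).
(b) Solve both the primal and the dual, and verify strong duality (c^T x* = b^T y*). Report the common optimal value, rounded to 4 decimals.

The standard primal-dual pair for 'max c^T x s.t. A x <= b, x >= 0' is:
  Dual:  min b^T y  s.t.  A^T y >= c,  y >= 0.

So the dual LP is:
  minimize  10y1 + 8y2 + 43y3 + 39y4
  subject to:
    y1 + 2y3 + y4 >= 2
    y2 + 3y3 + 4y4 >= 2
    y1, y2, y3, y4 >= 0

Solving the primal: x* = (10, 7.25).
  primal value c^T x* = 34.5.
Solving the dual: y* = (1.5, 0, 0, 0.5).
  dual value b^T y* = 34.5.
Strong duality: c^T x* = b^T y*. Confirmed.

34.5


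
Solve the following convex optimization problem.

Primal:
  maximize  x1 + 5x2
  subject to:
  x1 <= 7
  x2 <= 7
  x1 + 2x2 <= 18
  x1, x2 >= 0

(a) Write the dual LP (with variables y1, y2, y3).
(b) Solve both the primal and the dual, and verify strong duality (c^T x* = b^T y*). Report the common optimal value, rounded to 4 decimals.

The standard primal-dual pair for 'max c^T x s.t. A x <= b, x >= 0' is:
  Dual:  min b^T y  s.t.  A^T y >= c,  y >= 0.

So the dual LP is:
  minimize  7y1 + 7y2 + 18y3
  subject to:
    y1 + y3 >= 1
    y2 + 2y3 >= 5
    y1, y2, y3 >= 0

Solving the primal: x* = (4, 7).
  primal value c^T x* = 39.
Solving the dual: y* = (0, 3, 1).
  dual value b^T y* = 39.
Strong duality: c^T x* = b^T y*. Confirmed.

39


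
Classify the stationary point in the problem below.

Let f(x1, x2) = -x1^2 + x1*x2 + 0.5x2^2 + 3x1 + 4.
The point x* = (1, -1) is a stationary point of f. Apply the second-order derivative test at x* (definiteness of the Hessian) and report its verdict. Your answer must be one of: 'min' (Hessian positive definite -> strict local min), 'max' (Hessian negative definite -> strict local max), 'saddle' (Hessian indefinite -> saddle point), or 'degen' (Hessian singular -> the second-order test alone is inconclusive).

Compute the Hessian H = grad^2 f:
  H = [[-2, 1], [1, 1]]
Verify stationarity: grad f(x*) = H x* + g = (0, 0).
Eigenvalues of H: -2.3028, 1.3028.
Eigenvalues have mixed signs, so H is indefinite -> x* is a saddle point.

saddle


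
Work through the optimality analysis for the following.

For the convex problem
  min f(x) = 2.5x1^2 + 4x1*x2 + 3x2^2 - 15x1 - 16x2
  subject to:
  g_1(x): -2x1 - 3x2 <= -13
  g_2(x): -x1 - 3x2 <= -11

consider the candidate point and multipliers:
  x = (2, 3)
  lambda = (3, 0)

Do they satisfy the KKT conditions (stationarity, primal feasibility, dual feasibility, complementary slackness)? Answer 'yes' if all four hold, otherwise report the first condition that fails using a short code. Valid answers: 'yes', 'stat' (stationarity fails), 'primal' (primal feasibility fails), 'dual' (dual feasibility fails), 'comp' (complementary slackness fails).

Gradient of f: grad f(x) = Q x + c = (7, 10)
Constraint values g_i(x) = a_i^T x - b_i:
  g_1((2, 3)) = 0
  g_2((2, 3)) = 0
Stationarity residual: grad f(x) + sum_i lambda_i a_i = (1, 1)
  -> stationarity FAILS
Primal feasibility (all g_i <= 0): OK
Dual feasibility (all lambda_i >= 0): OK
Complementary slackness (lambda_i * g_i(x) = 0 for all i): OK

Verdict: the first failing condition is stationarity -> stat.

stat


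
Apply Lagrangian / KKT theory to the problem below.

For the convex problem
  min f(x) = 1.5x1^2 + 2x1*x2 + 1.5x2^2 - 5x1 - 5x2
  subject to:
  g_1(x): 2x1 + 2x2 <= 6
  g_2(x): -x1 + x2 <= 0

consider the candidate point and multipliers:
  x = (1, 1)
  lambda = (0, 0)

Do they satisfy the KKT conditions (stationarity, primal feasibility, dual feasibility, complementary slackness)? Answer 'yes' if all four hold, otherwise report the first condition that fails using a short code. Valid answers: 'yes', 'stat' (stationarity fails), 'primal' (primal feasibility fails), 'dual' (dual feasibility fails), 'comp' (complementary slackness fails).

Gradient of f: grad f(x) = Q x + c = (0, 0)
Constraint values g_i(x) = a_i^T x - b_i:
  g_1((1, 1)) = -2
  g_2((1, 1)) = 0
Stationarity residual: grad f(x) + sum_i lambda_i a_i = (0, 0)
  -> stationarity OK
Primal feasibility (all g_i <= 0): OK
Dual feasibility (all lambda_i >= 0): OK
Complementary slackness (lambda_i * g_i(x) = 0 for all i): OK

Verdict: yes, KKT holds.

yes


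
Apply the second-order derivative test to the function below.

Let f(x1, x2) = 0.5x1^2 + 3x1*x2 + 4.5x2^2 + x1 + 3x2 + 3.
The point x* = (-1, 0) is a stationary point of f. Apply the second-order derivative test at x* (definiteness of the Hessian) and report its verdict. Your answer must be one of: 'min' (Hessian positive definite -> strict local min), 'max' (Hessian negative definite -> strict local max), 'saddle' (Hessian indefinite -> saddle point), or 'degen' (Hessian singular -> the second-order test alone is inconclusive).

Compute the Hessian H = grad^2 f:
  H = [[1, 3], [3, 9]]
Verify stationarity: grad f(x*) = H x* + g = (0, 0).
Eigenvalues of H: 0, 10.
H has a zero eigenvalue (singular; positive semidefinite but not definite), so H is neither positive definite, negative definite, nor indefinite. The second-order test alone is inconclusive -> degen.
(Indeed, f is constant along the null direction of H through x*, so x* is not a strict local extremum.)

degen


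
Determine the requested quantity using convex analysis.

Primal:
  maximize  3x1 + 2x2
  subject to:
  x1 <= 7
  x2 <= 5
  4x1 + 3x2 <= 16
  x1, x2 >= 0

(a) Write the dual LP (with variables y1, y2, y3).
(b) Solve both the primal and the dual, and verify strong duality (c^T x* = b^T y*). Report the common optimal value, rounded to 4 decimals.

The standard primal-dual pair for 'max c^T x s.t. A x <= b, x >= 0' is:
  Dual:  min b^T y  s.t.  A^T y >= c,  y >= 0.

So the dual LP is:
  minimize  7y1 + 5y2 + 16y3
  subject to:
    y1 + 4y3 >= 3
    y2 + 3y3 >= 2
    y1, y2, y3 >= 0

Solving the primal: x* = (4, 0).
  primal value c^T x* = 12.
Solving the dual: y* = (0, 0, 0.75).
  dual value b^T y* = 12.
Strong duality: c^T x* = b^T y*. Confirmed.

12


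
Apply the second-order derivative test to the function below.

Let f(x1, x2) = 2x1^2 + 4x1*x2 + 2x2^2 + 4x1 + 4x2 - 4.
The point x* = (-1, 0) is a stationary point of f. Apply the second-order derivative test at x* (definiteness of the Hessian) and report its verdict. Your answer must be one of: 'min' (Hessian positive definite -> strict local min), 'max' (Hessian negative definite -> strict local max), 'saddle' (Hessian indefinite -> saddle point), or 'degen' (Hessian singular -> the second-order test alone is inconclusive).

Compute the Hessian H = grad^2 f:
  H = [[4, 4], [4, 4]]
Verify stationarity: grad f(x*) = H x* + g = (0, 0).
Eigenvalues of H: 0, 8.
H has a zero eigenvalue (singular; positive semidefinite but not definite), so H is neither positive definite, negative definite, nor indefinite. The second-order test alone is inconclusive -> degen.
(Indeed, f is constant along the null direction of H through x*, so x* is not a strict local extremum.)

degen


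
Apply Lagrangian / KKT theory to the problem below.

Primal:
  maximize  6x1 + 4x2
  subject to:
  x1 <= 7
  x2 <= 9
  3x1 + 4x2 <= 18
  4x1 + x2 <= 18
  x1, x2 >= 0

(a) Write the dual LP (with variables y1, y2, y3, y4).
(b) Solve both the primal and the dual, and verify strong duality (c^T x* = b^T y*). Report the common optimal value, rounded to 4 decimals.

The standard primal-dual pair for 'max c^T x s.t. A x <= b, x >= 0' is:
  Dual:  min b^T y  s.t.  A^T y >= c,  y >= 0.

So the dual LP is:
  minimize  7y1 + 9y2 + 18y3 + 18y4
  subject to:
    y1 + 3y3 + 4y4 >= 6
    y2 + 4y3 + y4 >= 4
    y1, y2, y3, y4 >= 0

Solving the primal: x* = (4.1538, 1.3846).
  primal value c^T x* = 30.4615.
Solving the dual: y* = (0, 0, 0.7692, 0.9231).
  dual value b^T y* = 30.4615.
Strong duality: c^T x* = b^T y*. Confirmed.

30.4615


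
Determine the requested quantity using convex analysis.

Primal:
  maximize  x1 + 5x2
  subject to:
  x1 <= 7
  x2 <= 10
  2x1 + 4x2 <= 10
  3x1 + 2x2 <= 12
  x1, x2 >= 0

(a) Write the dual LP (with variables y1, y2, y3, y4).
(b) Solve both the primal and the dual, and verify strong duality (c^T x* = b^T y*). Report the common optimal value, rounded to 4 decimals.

The standard primal-dual pair for 'max c^T x s.t. A x <= b, x >= 0' is:
  Dual:  min b^T y  s.t.  A^T y >= c,  y >= 0.

So the dual LP is:
  minimize  7y1 + 10y2 + 10y3 + 12y4
  subject to:
    y1 + 2y3 + 3y4 >= 1
    y2 + 4y3 + 2y4 >= 5
    y1, y2, y3, y4 >= 0

Solving the primal: x* = (0, 2.5).
  primal value c^T x* = 12.5.
Solving the dual: y* = (0, 0, 1.25, 0).
  dual value b^T y* = 12.5.
Strong duality: c^T x* = b^T y*. Confirmed.

12.5


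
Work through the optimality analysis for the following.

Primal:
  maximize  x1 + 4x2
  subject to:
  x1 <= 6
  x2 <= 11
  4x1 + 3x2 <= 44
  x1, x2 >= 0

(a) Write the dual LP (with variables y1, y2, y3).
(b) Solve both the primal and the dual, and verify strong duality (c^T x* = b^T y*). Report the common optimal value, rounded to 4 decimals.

The standard primal-dual pair for 'max c^T x s.t. A x <= b, x >= 0' is:
  Dual:  min b^T y  s.t.  A^T y >= c,  y >= 0.

So the dual LP is:
  minimize  6y1 + 11y2 + 44y3
  subject to:
    y1 + 4y3 >= 1
    y2 + 3y3 >= 4
    y1, y2, y3 >= 0

Solving the primal: x* = (2.75, 11).
  primal value c^T x* = 46.75.
Solving the dual: y* = (0, 3.25, 0.25).
  dual value b^T y* = 46.75.
Strong duality: c^T x* = b^T y*. Confirmed.

46.75


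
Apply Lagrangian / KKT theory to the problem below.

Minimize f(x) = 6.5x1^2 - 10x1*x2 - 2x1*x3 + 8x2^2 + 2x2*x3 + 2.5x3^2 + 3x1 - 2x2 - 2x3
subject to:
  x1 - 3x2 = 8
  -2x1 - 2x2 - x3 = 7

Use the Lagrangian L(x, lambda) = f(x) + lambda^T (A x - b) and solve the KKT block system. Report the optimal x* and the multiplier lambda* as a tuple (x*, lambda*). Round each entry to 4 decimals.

Form the Lagrangian:
  L(x, lambda) = (1/2) x^T Q x + c^T x + lambda^T (A x - b)
Stationarity (grad_x L = 0): Q x + c + A^T lambda = 0.
Primal feasibility: A x = b.

This gives the KKT block system:
  [ Q   A^T ] [ x     ]   [-c ]
  [ A    0  ] [ lambda ] = [ b ]

Solving the linear system:
  x*      = (-1.1575, -3.0525, 1.4201)
  lambda* = (-13.0153, 1.3107)
  f(x*)   = 47.3698

x* = (-1.1575, -3.0525, 1.4201), lambda* = (-13.0153, 1.3107)


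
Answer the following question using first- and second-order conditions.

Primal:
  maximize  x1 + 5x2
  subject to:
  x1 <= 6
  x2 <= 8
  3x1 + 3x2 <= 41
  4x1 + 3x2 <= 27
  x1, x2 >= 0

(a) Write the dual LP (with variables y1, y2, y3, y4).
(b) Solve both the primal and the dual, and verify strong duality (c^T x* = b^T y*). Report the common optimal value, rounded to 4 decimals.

The standard primal-dual pair for 'max c^T x s.t. A x <= b, x >= 0' is:
  Dual:  min b^T y  s.t.  A^T y >= c,  y >= 0.

So the dual LP is:
  minimize  6y1 + 8y2 + 41y3 + 27y4
  subject to:
    y1 + 3y3 + 4y4 >= 1
    y2 + 3y3 + 3y4 >= 5
    y1, y2, y3, y4 >= 0

Solving the primal: x* = (0.75, 8).
  primal value c^T x* = 40.75.
Solving the dual: y* = (0, 4.25, 0, 0.25).
  dual value b^T y* = 40.75.
Strong duality: c^T x* = b^T y*. Confirmed.

40.75


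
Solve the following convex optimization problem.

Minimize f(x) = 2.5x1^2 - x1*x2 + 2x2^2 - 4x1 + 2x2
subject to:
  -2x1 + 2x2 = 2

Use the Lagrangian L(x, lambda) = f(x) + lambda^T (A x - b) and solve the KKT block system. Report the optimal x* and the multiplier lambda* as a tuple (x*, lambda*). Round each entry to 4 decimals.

Form the Lagrangian:
  L(x, lambda) = (1/2) x^T Q x + c^T x + lambda^T (A x - b)
Stationarity (grad_x L = 0): Q x + c + A^T lambda = 0.
Primal feasibility: A x = b.

This gives the KKT block system:
  [ Q   A^T ] [ x     ]   [-c ]
  [ A    0  ] [ lambda ] = [ b ]

Solving the linear system:
  x*      = (-0.1429, 0.8571)
  lambda* = (-2.7857)
  f(x*)   = 3.9286

x* = (-0.1429, 0.8571), lambda* = (-2.7857)


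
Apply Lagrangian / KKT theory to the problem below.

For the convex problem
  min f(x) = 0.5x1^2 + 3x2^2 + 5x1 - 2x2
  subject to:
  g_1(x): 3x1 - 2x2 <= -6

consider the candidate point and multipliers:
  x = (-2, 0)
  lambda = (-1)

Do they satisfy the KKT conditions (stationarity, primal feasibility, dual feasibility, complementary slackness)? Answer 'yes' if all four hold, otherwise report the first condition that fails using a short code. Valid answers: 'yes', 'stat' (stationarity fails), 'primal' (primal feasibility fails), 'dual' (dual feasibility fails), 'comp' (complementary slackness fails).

Gradient of f: grad f(x) = Q x + c = (3, -2)
Constraint values g_i(x) = a_i^T x - b_i:
  g_1((-2, 0)) = 0
Stationarity residual: grad f(x) + sum_i lambda_i a_i = (0, 0)
  -> stationarity OK
Primal feasibility (all g_i <= 0): OK
Dual feasibility (all lambda_i >= 0): FAILS
Complementary slackness (lambda_i * g_i(x) = 0 for all i): OK

Verdict: the first failing condition is dual_feasibility -> dual.

dual


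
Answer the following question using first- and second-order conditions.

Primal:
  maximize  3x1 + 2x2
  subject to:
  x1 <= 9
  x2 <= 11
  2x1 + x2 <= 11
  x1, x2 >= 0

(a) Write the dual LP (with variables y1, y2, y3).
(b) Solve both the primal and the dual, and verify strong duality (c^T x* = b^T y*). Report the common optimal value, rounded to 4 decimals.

The standard primal-dual pair for 'max c^T x s.t. A x <= b, x >= 0' is:
  Dual:  min b^T y  s.t.  A^T y >= c,  y >= 0.

So the dual LP is:
  minimize  9y1 + 11y2 + 11y3
  subject to:
    y1 + 2y3 >= 3
    y2 + y3 >= 2
    y1, y2, y3 >= 0

Solving the primal: x* = (0, 11).
  primal value c^T x* = 22.
Solving the dual: y* = (0, 0.5, 1.5).
  dual value b^T y* = 22.
Strong duality: c^T x* = b^T y*. Confirmed.

22


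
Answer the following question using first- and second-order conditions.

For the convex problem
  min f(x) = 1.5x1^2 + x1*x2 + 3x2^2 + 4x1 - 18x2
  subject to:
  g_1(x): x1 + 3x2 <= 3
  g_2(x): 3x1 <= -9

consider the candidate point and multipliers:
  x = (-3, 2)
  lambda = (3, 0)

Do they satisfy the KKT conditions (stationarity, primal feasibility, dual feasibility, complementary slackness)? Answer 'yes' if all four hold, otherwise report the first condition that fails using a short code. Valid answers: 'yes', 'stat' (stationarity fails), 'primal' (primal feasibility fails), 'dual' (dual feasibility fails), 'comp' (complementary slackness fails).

Gradient of f: grad f(x) = Q x + c = (-3, -9)
Constraint values g_i(x) = a_i^T x - b_i:
  g_1((-3, 2)) = 0
  g_2((-3, 2)) = 0
Stationarity residual: grad f(x) + sum_i lambda_i a_i = (0, 0)
  -> stationarity OK
Primal feasibility (all g_i <= 0): OK
Dual feasibility (all lambda_i >= 0): OK
Complementary slackness (lambda_i * g_i(x) = 0 for all i): OK

Verdict: yes, KKT holds.

yes


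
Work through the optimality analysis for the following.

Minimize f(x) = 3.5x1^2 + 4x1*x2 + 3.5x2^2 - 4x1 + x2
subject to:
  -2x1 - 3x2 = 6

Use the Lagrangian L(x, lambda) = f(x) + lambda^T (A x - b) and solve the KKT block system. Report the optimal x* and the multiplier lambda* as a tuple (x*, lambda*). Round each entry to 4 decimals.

Form the Lagrangian:
  L(x, lambda) = (1/2) x^T Q x + c^T x + lambda^T (A x - b)
Stationarity (grad_x L = 0): Q x + c + A^T lambda = 0.
Primal feasibility: A x = b.

This gives the KKT block system:
  [ Q   A^T ] [ x     ]   [-c ]
  [ A    0  ] [ lambda ] = [ b ]

Solving the linear system:
  x*      = (0.6977, -2.4651)
  lambda* = (-4.4884)
  f(x*)   = 10.8372

x* = (0.6977, -2.4651), lambda* = (-4.4884)


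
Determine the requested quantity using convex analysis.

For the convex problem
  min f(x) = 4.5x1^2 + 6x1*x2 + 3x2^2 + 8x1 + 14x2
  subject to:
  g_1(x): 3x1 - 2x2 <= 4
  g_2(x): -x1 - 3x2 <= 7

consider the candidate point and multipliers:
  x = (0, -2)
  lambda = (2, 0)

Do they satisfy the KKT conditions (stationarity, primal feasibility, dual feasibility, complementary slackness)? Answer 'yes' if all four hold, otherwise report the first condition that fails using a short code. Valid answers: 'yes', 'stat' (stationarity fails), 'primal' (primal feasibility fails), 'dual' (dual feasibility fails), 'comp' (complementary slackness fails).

Gradient of f: grad f(x) = Q x + c = (-4, 2)
Constraint values g_i(x) = a_i^T x - b_i:
  g_1((0, -2)) = 0
  g_2((0, -2)) = -1
Stationarity residual: grad f(x) + sum_i lambda_i a_i = (2, -2)
  -> stationarity FAILS
Primal feasibility (all g_i <= 0): OK
Dual feasibility (all lambda_i >= 0): OK
Complementary slackness (lambda_i * g_i(x) = 0 for all i): OK

Verdict: the first failing condition is stationarity -> stat.

stat


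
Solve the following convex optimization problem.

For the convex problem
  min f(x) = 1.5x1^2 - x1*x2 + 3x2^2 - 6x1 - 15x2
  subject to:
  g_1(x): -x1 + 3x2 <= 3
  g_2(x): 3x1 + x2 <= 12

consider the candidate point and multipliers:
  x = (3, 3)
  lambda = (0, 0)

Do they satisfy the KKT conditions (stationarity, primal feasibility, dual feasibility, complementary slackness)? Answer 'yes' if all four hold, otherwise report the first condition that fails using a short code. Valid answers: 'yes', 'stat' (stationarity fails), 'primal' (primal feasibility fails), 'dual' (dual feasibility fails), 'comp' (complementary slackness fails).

Gradient of f: grad f(x) = Q x + c = (0, 0)
Constraint values g_i(x) = a_i^T x - b_i:
  g_1((3, 3)) = 3
  g_2((3, 3)) = 0
Stationarity residual: grad f(x) + sum_i lambda_i a_i = (0, 0)
  -> stationarity OK
Primal feasibility (all g_i <= 0): FAILS
Dual feasibility (all lambda_i >= 0): OK
Complementary slackness (lambda_i * g_i(x) = 0 for all i): OK

Verdict: the first failing condition is primal_feasibility -> primal.

primal


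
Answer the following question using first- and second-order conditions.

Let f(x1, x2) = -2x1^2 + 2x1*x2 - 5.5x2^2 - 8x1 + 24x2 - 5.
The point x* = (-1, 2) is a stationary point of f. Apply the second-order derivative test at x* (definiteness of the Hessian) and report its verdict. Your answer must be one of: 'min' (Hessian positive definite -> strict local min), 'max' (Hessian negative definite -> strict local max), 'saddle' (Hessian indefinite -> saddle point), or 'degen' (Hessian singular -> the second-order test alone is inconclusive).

Compute the Hessian H = grad^2 f:
  H = [[-4, 2], [2, -11]]
Verify stationarity: grad f(x*) = H x* + g = (0, 0).
Eigenvalues of H: -11.5311, -3.4689.
Both eigenvalues < 0, so H is negative definite -> x* is a strict local max.

max


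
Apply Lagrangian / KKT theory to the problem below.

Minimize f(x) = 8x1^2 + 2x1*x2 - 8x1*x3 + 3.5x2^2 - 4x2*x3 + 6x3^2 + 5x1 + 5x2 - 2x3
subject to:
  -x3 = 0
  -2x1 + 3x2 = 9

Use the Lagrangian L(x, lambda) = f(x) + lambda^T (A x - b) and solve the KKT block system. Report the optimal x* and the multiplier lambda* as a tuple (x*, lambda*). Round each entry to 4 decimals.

Form the Lagrangian:
  L(x, lambda) = (1/2) x^T Q x + c^T x + lambda^T (A x - b)
Stationarity (grad_x L = 0): Q x + c + A^T lambda = 0.
Primal feasibility: A x = b.

This gives the KKT block system:
  [ Q   A^T ] [ x     ]   [-c ]
  [ A    0  ] [ lambda ] = [ b ]

Solving the linear system:
  x*      = (-1.301, 2.1327, 0)
  lambda* = (-0.1224, -5.7755)
  f(x*)   = 28.0689

x* = (-1.301, 2.1327, 0), lambda* = (-0.1224, -5.7755)


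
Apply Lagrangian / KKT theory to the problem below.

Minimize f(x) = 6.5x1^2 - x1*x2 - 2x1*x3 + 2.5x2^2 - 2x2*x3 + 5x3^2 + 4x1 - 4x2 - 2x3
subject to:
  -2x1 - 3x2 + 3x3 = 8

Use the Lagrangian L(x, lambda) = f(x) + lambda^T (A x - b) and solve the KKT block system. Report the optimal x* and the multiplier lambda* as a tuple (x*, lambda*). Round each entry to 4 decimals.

Form the Lagrangian:
  L(x, lambda) = (1/2) x^T Q x + c^T x + lambda^T (A x - b)
Stationarity (grad_x L = 0): Q x + c + A^T lambda = 0.
Primal feasibility: A x = b.

This gives the KKT block system:
  [ Q   A^T ] [ x     ]   [-c ]
  [ A    0  ] [ lambda ] = [ b ]

Solving the linear system:
  x*      = (-0.8303, -1.2178, 0.8953)
  lambda* = (-3.6832)
  f(x*)   = 14.6124

x* = (-0.8303, -1.2178, 0.8953), lambda* = (-3.6832)


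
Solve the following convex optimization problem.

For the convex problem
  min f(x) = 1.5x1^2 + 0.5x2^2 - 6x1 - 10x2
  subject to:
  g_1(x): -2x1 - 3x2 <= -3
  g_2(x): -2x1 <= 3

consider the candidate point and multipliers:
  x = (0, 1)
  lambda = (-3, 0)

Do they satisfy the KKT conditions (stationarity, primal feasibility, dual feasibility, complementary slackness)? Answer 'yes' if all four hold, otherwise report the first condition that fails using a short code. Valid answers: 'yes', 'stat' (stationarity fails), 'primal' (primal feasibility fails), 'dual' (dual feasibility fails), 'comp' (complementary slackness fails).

Gradient of f: grad f(x) = Q x + c = (-6, -9)
Constraint values g_i(x) = a_i^T x - b_i:
  g_1((0, 1)) = 0
  g_2((0, 1)) = -3
Stationarity residual: grad f(x) + sum_i lambda_i a_i = (0, 0)
  -> stationarity OK
Primal feasibility (all g_i <= 0): OK
Dual feasibility (all lambda_i >= 0): FAILS
Complementary slackness (lambda_i * g_i(x) = 0 for all i): OK

Verdict: the first failing condition is dual_feasibility -> dual.

dual


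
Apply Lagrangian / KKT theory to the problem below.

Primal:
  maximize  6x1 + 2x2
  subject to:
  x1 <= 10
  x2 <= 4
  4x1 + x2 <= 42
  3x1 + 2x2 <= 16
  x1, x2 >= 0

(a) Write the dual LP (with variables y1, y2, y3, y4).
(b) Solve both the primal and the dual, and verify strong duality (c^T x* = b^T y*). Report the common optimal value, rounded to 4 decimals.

The standard primal-dual pair for 'max c^T x s.t. A x <= b, x >= 0' is:
  Dual:  min b^T y  s.t.  A^T y >= c,  y >= 0.

So the dual LP is:
  minimize  10y1 + 4y2 + 42y3 + 16y4
  subject to:
    y1 + 4y3 + 3y4 >= 6
    y2 + y3 + 2y4 >= 2
    y1, y2, y3, y4 >= 0

Solving the primal: x* = (5.3333, 0).
  primal value c^T x* = 32.
Solving the dual: y* = (0, 0, 0, 2).
  dual value b^T y* = 32.
Strong duality: c^T x* = b^T y*. Confirmed.

32


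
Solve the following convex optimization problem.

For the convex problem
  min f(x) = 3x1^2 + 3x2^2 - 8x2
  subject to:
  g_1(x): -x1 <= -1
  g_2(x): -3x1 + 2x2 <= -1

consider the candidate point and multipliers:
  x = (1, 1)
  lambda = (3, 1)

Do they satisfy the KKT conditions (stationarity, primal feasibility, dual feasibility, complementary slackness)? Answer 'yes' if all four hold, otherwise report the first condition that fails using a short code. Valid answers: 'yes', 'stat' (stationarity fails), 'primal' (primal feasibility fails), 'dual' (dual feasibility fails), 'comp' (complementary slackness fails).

Gradient of f: grad f(x) = Q x + c = (6, -2)
Constraint values g_i(x) = a_i^T x - b_i:
  g_1((1, 1)) = 0
  g_2((1, 1)) = 0
Stationarity residual: grad f(x) + sum_i lambda_i a_i = (0, 0)
  -> stationarity OK
Primal feasibility (all g_i <= 0): OK
Dual feasibility (all lambda_i >= 0): OK
Complementary slackness (lambda_i * g_i(x) = 0 for all i): OK

Verdict: yes, KKT holds.

yes


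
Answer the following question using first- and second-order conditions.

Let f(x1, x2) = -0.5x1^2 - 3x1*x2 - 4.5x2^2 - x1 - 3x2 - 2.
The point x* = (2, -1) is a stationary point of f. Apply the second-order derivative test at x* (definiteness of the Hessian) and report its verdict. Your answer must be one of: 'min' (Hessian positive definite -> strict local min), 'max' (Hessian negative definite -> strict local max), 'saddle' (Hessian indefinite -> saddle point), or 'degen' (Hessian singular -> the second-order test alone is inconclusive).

Compute the Hessian H = grad^2 f:
  H = [[-1, -3], [-3, -9]]
Verify stationarity: grad f(x*) = H x* + g = (0, 0).
Eigenvalues of H: -10, 0.
H has a zero eigenvalue (singular; negative semidefinite but not definite), so H is neither positive definite, negative definite, nor indefinite. The second-order test alone is inconclusive -> degen.
(Indeed, f is constant along the null direction of H through x*, so x* is not a strict local extremum.)

degen


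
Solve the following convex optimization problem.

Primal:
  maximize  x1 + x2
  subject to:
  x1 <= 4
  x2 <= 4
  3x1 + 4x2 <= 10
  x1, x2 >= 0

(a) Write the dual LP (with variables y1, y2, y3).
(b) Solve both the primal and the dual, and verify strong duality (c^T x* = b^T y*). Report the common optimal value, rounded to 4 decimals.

The standard primal-dual pair for 'max c^T x s.t. A x <= b, x >= 0' is:
  Dual:  min b^T y  s.t.  A^T y >= c,  y >= 0.

So the dual LP is:
  minimize  4y1 + 4y2 + 10y3
  subject to:
    y1 + 3y3 >= 1
    y2 + 4y3 >= 1
    y1, y2, y3 >= 0

Solving the primal: x* = (3.3333, 0).
  primal value c^T x* = 3.3333.
Solving the dual: y* = (0, 0, 0.3333).
  dual value b^T y* = 3.3333.
Strong duality: c^T x* = b^T y*. Confirmed.

3.3333


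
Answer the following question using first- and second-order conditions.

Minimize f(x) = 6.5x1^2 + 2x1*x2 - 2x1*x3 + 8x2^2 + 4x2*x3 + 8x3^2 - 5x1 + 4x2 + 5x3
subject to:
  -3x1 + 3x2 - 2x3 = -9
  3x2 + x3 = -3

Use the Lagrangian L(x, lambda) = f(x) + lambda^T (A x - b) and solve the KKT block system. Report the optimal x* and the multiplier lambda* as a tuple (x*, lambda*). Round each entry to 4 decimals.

Form the Lagrangian:
  L(x, lambda) = (1/2) x^T Q x + c^T x + lambda^T (A x - b)
Stationarity (grad_x L = 0): Q x + c + A^T lambda = 0.
Primal feasibility: A x = b.

This gives the KKT block system:
  [ Q   A^T ] [ x     ]   [-c ]
  [ A    0  ] [ lambda ] = [ b ]

Solving the linear system:
  x*      = (1.4219, -1.1927, 0.5781)
  lambda* = (3.3145, -0.0055)
  f(x*)   = 10.412

x* = (1.4219, -1.1927, 0.5781), lambda* = (3.3145, -0.0055)


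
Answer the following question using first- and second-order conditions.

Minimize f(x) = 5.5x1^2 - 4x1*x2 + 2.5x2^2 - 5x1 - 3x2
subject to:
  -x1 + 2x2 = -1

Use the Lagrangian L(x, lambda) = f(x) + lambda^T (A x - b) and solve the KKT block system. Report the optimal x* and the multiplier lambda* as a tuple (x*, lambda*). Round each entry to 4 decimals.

Form the Lagrangian:
  L(x, lambda) = (1/2) x^T Q x + c^T x + lambda^T (A x - b)
Stationarity (grad_x L = 0): Q x + c + A^T lambda = 0.
Primal feasibility: A x = b.

This gives the KKT block system:
  [ Q   A^T ] [ x     ]   [-c ]
  [ A    0  ] [ lambda ] = [ b ]

Solving the linear system:
  x*      = (0.697, -0.1515)
  lambda* = (3.2727)
  f(x*)   = 0.1212

x* = (0.697, -0.1515), lambda* = (3.2727)


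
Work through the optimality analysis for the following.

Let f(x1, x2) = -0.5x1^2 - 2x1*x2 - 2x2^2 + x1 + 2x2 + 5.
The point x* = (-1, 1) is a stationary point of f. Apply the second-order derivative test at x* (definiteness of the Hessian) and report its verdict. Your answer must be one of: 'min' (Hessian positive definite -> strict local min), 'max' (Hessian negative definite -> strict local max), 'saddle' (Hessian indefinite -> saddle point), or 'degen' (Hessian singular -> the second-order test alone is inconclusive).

Compute the Hessian H = grad^2 f:
  H = [[-1, -2], [-2, -4]]
Verify stationarity: grad f(x*) = H x* + g = (0, 0).
Eigenvalues of H: -5, 0.
H has a zero eigenvalue (singular; negative semidefinite but not definite), so H is neither positive definite, negative definite, nor indefinite. The second-order test alone is inconclusive -> degen.
(Indeed, f is constant along the null direction of H through x*, so x* is not a strict local extremum.)

degen


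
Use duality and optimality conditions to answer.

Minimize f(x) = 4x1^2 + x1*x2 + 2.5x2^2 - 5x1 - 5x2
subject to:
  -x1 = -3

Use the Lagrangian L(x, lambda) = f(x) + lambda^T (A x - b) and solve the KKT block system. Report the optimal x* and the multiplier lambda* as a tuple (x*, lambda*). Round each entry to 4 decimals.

Form the Lagrangian:
  L(x, lambda) = (1/2) x^T Q x + c^T x + lambda^T (A x - b)
Stationarity (grad_x L = 0): Q x + c + A^T lambda = 0.
Primal feasibility: A x = b.

This gives the KKT block system:
  [ Q   A^T ] [ x     ]   [-c ]
  [ A    0  ] [ lambda ] = [ b ]

Solving the linear system:
  x*      = (3, 0.4)
  lambda* = (19.4)
  f(x*)   = 20.6

x* = (3, 0.4), lambda* = (19.4)


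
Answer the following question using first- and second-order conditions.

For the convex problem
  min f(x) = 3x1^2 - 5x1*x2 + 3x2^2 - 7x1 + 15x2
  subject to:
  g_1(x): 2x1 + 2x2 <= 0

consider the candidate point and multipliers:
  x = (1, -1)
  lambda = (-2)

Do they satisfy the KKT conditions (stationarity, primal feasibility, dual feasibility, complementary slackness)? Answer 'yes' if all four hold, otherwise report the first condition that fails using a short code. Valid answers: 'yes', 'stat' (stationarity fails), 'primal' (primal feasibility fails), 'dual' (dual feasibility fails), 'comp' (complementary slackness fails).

Gradient of f: grad f(x) = Q x + c = (4, 4)
Constraint values g_i(x) = a_i^T x - b_i:
  g_1((1, -1)) = 0
Stationarity residual: grad f(x) + sum_i lambda_i a_i = (0, 0)
  -> stationarity OK
Primal feasibility (all g_i <= 0): OK
Dual feasibility (all lambda_i >= 0): FAILS
Complementary slackness (lambda_i * g_i(x) = 0 for all i): OK

Verdict: the first failing condition is dual_feasibility -> dual.

dual


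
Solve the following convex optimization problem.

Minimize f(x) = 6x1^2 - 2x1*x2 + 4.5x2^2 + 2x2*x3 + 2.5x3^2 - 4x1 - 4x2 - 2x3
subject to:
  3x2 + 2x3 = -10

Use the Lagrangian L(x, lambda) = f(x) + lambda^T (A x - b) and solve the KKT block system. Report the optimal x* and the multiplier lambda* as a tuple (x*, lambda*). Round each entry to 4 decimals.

Form the Lagrangian:
  L(x, lambda) = (1/2) x^T Q x + c^T x + lambda^T (A x - b)
Stationarity (grad_x L = 0): Q x + c + A^T lambda = 0.
Primal feasibility: A x = b.

This gives the KKT block system:
  [ Q   A^T ] [ x     ]   [-c ]
  [ A    0  ] [ lambda ] = [ b ]

Solving the linear system:
  x*      = (0.024, -1.8563, -2.2156)
  lambda* = (8.3952)
  f(x*)   = 47.8563

x* = (0.024, -1.8563, -2.2156), lambda* = (8.3952)


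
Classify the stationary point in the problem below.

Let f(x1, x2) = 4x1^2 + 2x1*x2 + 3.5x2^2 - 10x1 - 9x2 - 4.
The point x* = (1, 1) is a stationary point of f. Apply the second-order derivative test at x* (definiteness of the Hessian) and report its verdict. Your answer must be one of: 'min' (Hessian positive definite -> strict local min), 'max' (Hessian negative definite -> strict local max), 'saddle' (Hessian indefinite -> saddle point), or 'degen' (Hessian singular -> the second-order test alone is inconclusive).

Compute the Hessian H = grad^2 f:
  H = [[8, 2], [2, 7]]
Verify stationarity: grad f(x*) = H x* + g = (0, 0).
Eigenvalues of H: 5.4384, 9.5616.
Both eigenvalues > 0, so H is positive definite -> x* is a strict local min.

min


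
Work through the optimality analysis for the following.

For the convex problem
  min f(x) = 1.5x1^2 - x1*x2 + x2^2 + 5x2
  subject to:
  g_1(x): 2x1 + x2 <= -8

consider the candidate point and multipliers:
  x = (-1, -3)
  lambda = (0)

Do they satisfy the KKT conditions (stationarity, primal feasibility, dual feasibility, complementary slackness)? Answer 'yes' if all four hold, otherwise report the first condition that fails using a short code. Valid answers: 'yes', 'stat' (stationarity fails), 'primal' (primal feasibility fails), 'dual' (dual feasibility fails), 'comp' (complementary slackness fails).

Gradient of f: grad f(x) = Q x + c = (0, 0)
Constraint values g_i(x) = a_i^T x - b_i:
  g_1((-1, -3)) = 3
Stationarity residual: grad f(x) + sum_i lambda_i a_i = (0, 0)
  -> stationarity OK
Primal feasibility (all g_i <= 0): FAILS
Dual feasibility (all lambda_i >= 0): OK
Complementary slackness (lambda_i * g_i(x) = 0 for all i): OK

Verdict: the first failing condition is primal_feasibility -> primal.

primal


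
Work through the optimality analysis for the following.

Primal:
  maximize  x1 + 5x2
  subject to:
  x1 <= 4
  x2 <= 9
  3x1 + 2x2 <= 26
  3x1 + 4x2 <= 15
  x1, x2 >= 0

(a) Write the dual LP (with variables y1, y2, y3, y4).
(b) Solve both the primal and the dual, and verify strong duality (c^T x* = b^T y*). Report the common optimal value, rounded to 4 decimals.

The standard primal-dual pair for 'max c^T x s.t. A x <= b, x >= 0' is:
  Dual:  min b^T y  s.t.  A^T y >= c,  y >= 0.

So the dual LP is:
  minimize  4y1 + 9y2 + 26y3 + 15y4
  subject to:
    y1 + 3y3 + 3y4 >= 1
    y2 + 2y3 + 4y4 >= 5
    y1, y2, y3, y4 >= 0

Solving the primal: x* = (0, 3.75).
  primal value c^T x* = 18.75.
Solving the dual: y* = (0, 0, 0, 1.25).
  dual value b^T y* = 18.75.
Strong duality: c^T x* = b^T y*. Confirmed.

18.75
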